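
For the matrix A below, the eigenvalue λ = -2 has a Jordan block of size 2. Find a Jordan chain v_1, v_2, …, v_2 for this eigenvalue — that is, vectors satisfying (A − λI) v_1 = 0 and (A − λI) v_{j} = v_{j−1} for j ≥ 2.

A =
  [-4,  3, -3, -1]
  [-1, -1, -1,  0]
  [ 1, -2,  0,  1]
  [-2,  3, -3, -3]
A Jordan chain for λ = -2 of length 2:
v_1 = (-2, -1, 1, -2)ᵀ
v_2 = (1, 0, 0, 0)ᵀ

Let N = A − (-2)·I. We want v_2 with N^2 v_2 = 0 but N^1 v_2 ≠ 0; then v_{j-1} := N · v_j for j = 2, …, 2.

Pick v_2 = (1, 0, 0, 0)ᵀ.
Then v_1 = N · v_2 = (-2, -1, 1, -2)ᵀ.

Sanity check: (A − (-2)·I) v_1 = (0, 0, 0, 0)ᵀ = 0. ✓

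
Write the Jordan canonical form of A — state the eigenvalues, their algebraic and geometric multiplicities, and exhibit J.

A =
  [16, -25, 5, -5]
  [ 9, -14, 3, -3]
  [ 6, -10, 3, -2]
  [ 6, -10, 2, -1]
J_2(1) ⊕ J_1(1) ⊕ J_1(1)

The characteristic polynomial is
  det(x·I − A) = x^4 - 4*x^3 + 6*x^2 - 4*x + 1 = (x - 1)^4

Eigenvalues and multiplicities (the geometric multiplicity of λ is n − rank(A − λI), which equals the number of Jordan blocks for λ):
  λ = 1: algebraic multiplicity = 4, geometric multiplicity = 3

Determining the block sizes for each eigenvalue:
  λ = 1: 3 blocks summing to 4 forces exactly one block of size 2 and the rest size 1 → block sizes [2, 1, 1]

Assembling the blocks gives a Jordan form
J =
  [1, 1, 0, 0]
  [0, 1, 0, 0]
  [0, 0, 1, 0]
  [0, 0, 0, 1]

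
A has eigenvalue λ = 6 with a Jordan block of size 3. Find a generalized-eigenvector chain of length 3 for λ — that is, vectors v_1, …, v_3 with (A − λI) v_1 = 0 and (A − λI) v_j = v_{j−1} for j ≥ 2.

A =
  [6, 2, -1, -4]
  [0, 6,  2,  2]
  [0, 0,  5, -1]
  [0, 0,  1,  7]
A Jordan chain for λ = 6 of length 3:
v_1 = (1, 0, 0, 0)ᵀ
v_2 = (-1, 2, -1, 1)ᵀ
v_3 = (0, 0, 1, 0)ᵀ

Let N = A − (6)·I. We want v_3 with N^3 v_3 = 0 but N^2 v_3 ≠ 0; then v_{j-1} := N · v_j for j = 3, …, 2.

Pick v_3 = (0, 0, 1, 0)ᵀ.
Then v_2 = N · v_3 = (-1, 2, -1, 1)ᵀ.
Then v_1 = N · v_2 = (1, 0, 0, 0)ᵀ.

Sanity check: (A − (6)·I) v_1 = (0, 0, 0, 0)ᵀ = 0. ✓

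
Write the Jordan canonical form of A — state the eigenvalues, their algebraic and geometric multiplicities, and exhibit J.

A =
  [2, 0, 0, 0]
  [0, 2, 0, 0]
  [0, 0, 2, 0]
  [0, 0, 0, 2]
J_1(2) ⊕ J_1(2) ⊕ J_1(2) ⊕ J_1(2)

The characteristic polynomial is
  det(x·I − A) = x^4 - 8*x^3 + 24*x^2 - 32*x + 16 = (x - 2)^4

Eigenvalues and multiplicities (the geometric multiplicity of λ is n − rank(A − λI), which equals the number of Jordan blocks for λ):
  λ = 2: algebraic multiplicity = 4, geometric multiplicity = 4

Determining the block sizes for each eigenvalue:
  λ = 2: gm = am = 4, so every block has size 1 → block sizes [1, 1, 1, 1]

Assembling the blocks gives a Jordan form
J =
  [2, 0, 0, 0]
  [0, 2, 0, 0]
  [0, 0, 2, 0]
  [0, 0, 0, 2]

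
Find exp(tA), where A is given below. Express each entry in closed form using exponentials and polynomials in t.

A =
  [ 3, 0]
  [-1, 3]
e^{tA} =
  [exp(3*t), 0]
  [-t*exp(3*t), exp(3*t)]

Strategy: write A = P · J · P⁻¹ where J is a Jordan canonical form, so e^{tA} = P · e^{tJ} · P⁻¹, and e^{tJ} can be computed block-by-block.

A has Jordan form
J =
  [3, 1]
  [0, 3]
(up to reordering of blocks).

Per-block formulas:
  For a 2×2 Jordan block J_2(3): exp(t · J_2(3)) = e^(3t)·(I + t·N), where N is the 2×2 nilpotent shift.

After assembling e^{tJ} and conjugating by P, we get:

e^{tA} =
  [exp(3*t), 0]
  [-t*exp(3*t), exp(3*t)]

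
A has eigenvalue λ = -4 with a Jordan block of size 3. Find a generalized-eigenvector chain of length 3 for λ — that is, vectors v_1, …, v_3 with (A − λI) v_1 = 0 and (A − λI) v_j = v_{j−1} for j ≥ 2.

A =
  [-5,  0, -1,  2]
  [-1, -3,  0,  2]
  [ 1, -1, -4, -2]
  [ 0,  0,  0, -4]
A Jordan chain for λ = -4 of length 3:
v_1 = (1, 1, -1, 0)ᵀ
v_2 = (0, 1, -1, 0)ᵀ
v_3 = (0, 1, 0, 0)ᵀ

Let N = A − (-4)·I. We want v_3 with N^3 v_3 = 0 but N^2 v_3 ≠ 0; then v_{j-1} := N · v_j for j = 3, …, 2.

Pick v_3 = (0, 1, 0, 0)ᵀ.
Then v_2 = N · v_3 = (0, 1, -1, 0)ᵀ.
Then v_1 = N · v_2 = (1, 1, -1, 0)ᵀ.

Sanity check: (A − (-4)·I) v_1 = (0, 0, 0, 0)ᵀ = 0. ✓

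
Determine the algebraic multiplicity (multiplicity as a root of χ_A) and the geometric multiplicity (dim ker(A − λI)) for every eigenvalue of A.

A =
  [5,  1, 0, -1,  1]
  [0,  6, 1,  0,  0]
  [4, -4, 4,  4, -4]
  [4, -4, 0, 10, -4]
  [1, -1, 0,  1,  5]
λ = 6: alg = 5, geom = 3

Step 1 — factor the characteristic polynomial to read off the algebraic multiplicities:
  χ_A(x) = (x - 6)^5

Step 2 — compute geometric multiplicities via the rank-nullity identity g(λ) = n − rank(A − λI):
  rank(A − (6)·I) = 2, so dim ker(A − (6)·I) = n − 2 = 3

Summary:
  λ = 6: algebraic multiplicity = 5, geometric multiplicity = 3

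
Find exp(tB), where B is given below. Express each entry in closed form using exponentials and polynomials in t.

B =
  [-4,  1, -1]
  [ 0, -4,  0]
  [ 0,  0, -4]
e^{tB} =
  [exp(-4*t), t*exp(-4*t), -t*exp(-4*t)]
  [0, exp(-4*t), 0]
  [0, 0, exp(-4*t)]

Strategy: write B = P · J · P⁻¹ where J is a Jordan canonical form, so e^{tB} = P · e^{tJ} · P⁻¹, and e^{tJ} can be computed block-by-block.

B has Jordan form
J =
  [-4,  1,  0]
  [ 0, -4,  0]
  [ 0,  0, -4]
(up to reordering of blocks).

Per-block formulas:
  For a 1×1 block at λ = -4: exp(t · [-4]) = [e^(-4t)].
  For a 2×2 Jordan block J_2(-4): exp(t · J_2(-4)) = e^(-4t)·(I + t·N), where N is the 2×2 nilpotent shift.

After assembling e^{tJ} and conjugating by P, we get:

e^{tB} =
  [exp(-4*t), t*exp(-4*t), -t*exp(-4*t)]
  [0, exp(-4*t), 0]
  [0, 0, exp(-4*t)]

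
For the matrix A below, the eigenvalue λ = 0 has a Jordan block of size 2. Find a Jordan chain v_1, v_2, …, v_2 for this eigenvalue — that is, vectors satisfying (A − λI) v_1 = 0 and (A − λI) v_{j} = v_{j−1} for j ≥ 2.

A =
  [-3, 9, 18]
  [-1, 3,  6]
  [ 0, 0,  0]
A Jordan chain for λ = 0 of length 2:
v_1 = (-3, -1, 0)ᵀ
v_2 = (1, 0, 0)ᵀ

Let N = A − (0)·I. We want v_2 with N^2 v_2 = 0 but N^1 v_2 ≠ 0; then v_{j-1} := N · v_j for j = 2, …, 2.

Pick v_2 = (1, 0, 0)ᵀ.
Then v_1 = N · v_2 = (-3, -1, 0)ᵀ.

Sanity check: (A − (0)·I) v_1 = (0, 0, 0)ᵀ = 0. ✓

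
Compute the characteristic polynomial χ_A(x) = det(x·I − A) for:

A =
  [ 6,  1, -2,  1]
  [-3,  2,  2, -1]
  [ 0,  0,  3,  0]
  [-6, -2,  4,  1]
x^4 - 12*x^3 + 54*x^2 - 108*x + 81

Expanding det(x·I − A) (e.g. by cofactor expansion or by noting that A is similar to its Jordan form J, which has the same characteristic polynomial as A) gives
  χ_A(x) = x^4 - 12*x^3 + 54*x^2 - 108*x + 81
which factors as (x - 3)^4. The eigenvalues (with algebraic multiplicities) are λ = 3 with multiplicity 4.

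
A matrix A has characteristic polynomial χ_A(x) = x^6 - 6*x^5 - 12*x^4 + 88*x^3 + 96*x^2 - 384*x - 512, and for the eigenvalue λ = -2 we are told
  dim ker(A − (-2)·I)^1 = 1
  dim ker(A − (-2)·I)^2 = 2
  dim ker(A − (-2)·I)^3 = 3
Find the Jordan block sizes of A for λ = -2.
Block sizes for λ = -2: [3]

From the dimensions of kernels of powers, the number of Jordan blocks of size at least j is d_j − d_{j−1} where d_j = dim ker(N^j) (with d_0 = 0). Computing the differences gives [1, 1, 1].
The number of blocks of size exactly k is (#blocks of size ≥ k) − (#blocks of size ≥ k + 1), so the partition is: 1 block(s) of size 3.
In nonincreasing order the block sizes are [3].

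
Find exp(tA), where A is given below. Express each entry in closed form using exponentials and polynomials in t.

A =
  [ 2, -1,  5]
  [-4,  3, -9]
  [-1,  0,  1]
e^{tA} =
  [-t^2*exp(2*t)/2 + exp(2*t), -t^2*exp(2*t)/2 - t*exp(2*t), 2*t^2*exp(2*t) + 5*t*exp(2*t)]
  [5*t^2*exp(2*t)/2 - 4*t*exp(2*t), 5*t^2*exp(2*t)/2 + t*exp(2*t) + exp(2*t), -10*t^2*exp(2*t) - 9*t*exp(2*t)]
  [t^2*exp(2*t)/2 - t*exp(2*t), t^2*exp(2*t)/2, -2*t^2*exp(2*t) - t*exp(2*t) + exp(2*t)]

Strategy: write A = P · J · P⁻¹ where J is a Jordan canonical form, so e^{tA} = P · e^{tJ} · P⁻¹, and e^{tJ} can be computed block-by-block.

A has Jordan form
J =
  [2, 1, 0]
  [0, 2, 1]
  [0, 0, 2]
(up to reordering of blocks).

Per-block formulas:
  For a 3×3 Jordan block J_3(2): exp(t · J_3(2)) = e^(2t)·(I + t·N + (t^2/2)·N^2), where N is the 3×3 nilpotent shift.

After assembling e^{tJ} and conjugating by P, we get:

e^{tA} =
  [-t^2*exp(2*t)/2 + exp(2*t), -t^2*exp(2*t)/2 - t*exp(2*t), 2*t^2*exp(2*t) + 5*t*exp(2*t)]
  [5*t^2*exp(2*t)/2 - 4*t*exp(2*t), 5*t^2*exp(2*t)/2 + t*exp(2*t) + exp(2*t), -10*t^2*exp(2*t) - 9*t*exp(2*t)]
  [t^2*exp(2*t)/2 - t*exp(2*t), t^2*exp(2*t)/2, -2*t^2*exp(2*t) - t*exp(2*t) + exp(2*t)]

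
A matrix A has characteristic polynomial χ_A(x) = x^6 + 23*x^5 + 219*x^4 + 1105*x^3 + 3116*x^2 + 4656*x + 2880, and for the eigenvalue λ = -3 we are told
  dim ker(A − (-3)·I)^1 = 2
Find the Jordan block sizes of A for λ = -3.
Block sizes for λ = -3: [1, 1]

From the dimensions of kernels of powers, the number of Jordan blocks of size at least j is d_j − d_{j−1} where d_j = dim ker(N^j) (with d_0 = 0). Computing the differences gives [2].
The number of blocks of size exactly k is (#blocks of size ≥ k) − (#blocks of size ≥ k + 1), so the partition is: 2 block(s) of size 1.
In nonincreasing order the block sizes are [1, 1].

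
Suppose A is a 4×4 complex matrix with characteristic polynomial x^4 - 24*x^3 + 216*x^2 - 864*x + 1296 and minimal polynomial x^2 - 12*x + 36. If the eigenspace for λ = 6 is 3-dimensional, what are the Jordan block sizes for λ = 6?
Block sizes for λ = 6: [2, 1, 1]

Step 1 — from the characteristic polynomial, algebraic multiplicity of λ = 6 is 4. From dim ker(A − (6)·I) = 3, there are exactly 3 Jordan blocks for λ = 6.
Step 2 — from the minimal polynomial, the factor (x − 6)^2 tells us the largest block for λ = 6 has size 2.
Step 3 — with total size 4, 3 blocks, and largest block 2, the block sizes (in nonincreasing order) are [2, 1, 1].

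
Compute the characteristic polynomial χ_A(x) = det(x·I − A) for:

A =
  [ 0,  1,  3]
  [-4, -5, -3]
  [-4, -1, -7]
x^3 + 12*x^2 + 48*x + 64

Expanding det(x·I − A) (e.g. by cofactor expansion or by noting that A is similar to its Jordan form J, which has the same characteristic polynomial as A) gives
  χ_A(x) = x^3 + 12*x^2 + 48*x + 64
which factors as (x + 4)^3. The eigenvalues (with algebraic multiplicities) are λ = -4 with multiplicity 3.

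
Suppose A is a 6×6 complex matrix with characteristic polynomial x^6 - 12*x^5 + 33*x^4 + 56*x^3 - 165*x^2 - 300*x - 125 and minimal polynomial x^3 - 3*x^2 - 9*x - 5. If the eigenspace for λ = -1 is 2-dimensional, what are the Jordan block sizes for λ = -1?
Block sizes for λ = -1: [2, 1]

Step 1 — from the characteristic polynomial, algebraic multiplicity of λ = -1 is 3. From dim ker(A − (-1)·I) = 2, there are exactly 2 Jordan blocks for λ = -1.
Step 2 — from the minimal polynomial, the factor (x + 1)^2 tells us the largest block for λ = -1 has size 2.
Step 3 — with total size 3, 2 blocks, and largest block 2, the block sizes (in nonincreasing order) are [2, 1].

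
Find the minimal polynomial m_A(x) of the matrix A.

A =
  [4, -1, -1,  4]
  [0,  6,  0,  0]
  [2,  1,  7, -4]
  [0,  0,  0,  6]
x^2 - 11*x + 30

The characteristic polynomial is χ_A(x) = (x - 6)^3*(x - 5), so the eigenvalues are known. The minimal polynomial is
  m_A(x) = Π_λ (x − λ)^{k_λ}
where k_λ is the size of the *largest* Jordan block for λ (equivalently, the smallest k with (A − λI)^k v = 0 for every generalised eigenvector v of λ).

  λ = 5: largest Jordan block has size 1, contributing (x − 5)
  λ = 6: largest Jordan block has size 1, contributing (x − 6)

So m_A(x) = (x - 6)*(x - 5) = x^2 - 11*x + 30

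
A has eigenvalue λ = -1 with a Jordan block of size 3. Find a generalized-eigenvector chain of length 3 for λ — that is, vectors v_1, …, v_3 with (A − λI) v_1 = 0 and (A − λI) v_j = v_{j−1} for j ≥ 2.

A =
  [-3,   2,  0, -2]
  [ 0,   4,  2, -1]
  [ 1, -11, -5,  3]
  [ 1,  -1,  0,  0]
A Jordan chain for λ = -1 of length 3:
v_1 = (2, 1, -3, -1)ᵀ
v_2 = (-2, 0, 1, 1)ᵀ
v_3 = (1, 0, 0, 0)ᵀ

Let N = A − (-1)·I. We want v_3 with N^3 v_3 = 0 but N^2 v_3 ≠ 0; then v_{j-1} := N · v_j for j = 3, …, 2.

Pick v_3 = (1, 0, 0, 0)ᵀ.
Then v_2 = N · v_3 = (-2, 0, 1, 1)ᵀ.
Then v_1 = N · v_2 = (2, 1, -3, -1)ᵀ.

Sanity check: (A − (-1)·I) v_1 = (0, 0, 0, 0)ᵀ = 0. ✓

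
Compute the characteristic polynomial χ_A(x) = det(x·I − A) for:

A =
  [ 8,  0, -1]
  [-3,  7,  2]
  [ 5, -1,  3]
x^3 - 18*x^2 + 108*x - 216

Expanding det(x·I − A) (e.g. by cofactor expansion or by noting that A is similar to its Jordan form J, which has the same characteristic polynomial as A) gives
  χ_A(x) = x^3 - 18*x^2 + 108*x - 216
which factors as (x - 6)^3. The eigenvalues (with algebraic multiplicities) are λ = 6 with multiplicity 3.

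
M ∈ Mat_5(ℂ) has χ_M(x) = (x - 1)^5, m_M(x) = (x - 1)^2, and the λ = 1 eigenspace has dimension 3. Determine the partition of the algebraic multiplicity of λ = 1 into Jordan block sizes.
Block sizes for λ = 1: [2, 2, 1]

Step 1 — from the characteristic polynomial, algebraic multiplicity of λ = 1 is 5. From dim ker(M − (1)·I) = 3, there are exactly 3 Jordan blocks for λ = 1.
Step 2 — from the minimal polynomial, the factor (x − 1)^2 tells us the largest block for λ = 1 has size 2.
Step 3 — with total size 5, 3 blocks, and largest block 2, the block sizes (in nonincreasing order) are [2, 2, 1].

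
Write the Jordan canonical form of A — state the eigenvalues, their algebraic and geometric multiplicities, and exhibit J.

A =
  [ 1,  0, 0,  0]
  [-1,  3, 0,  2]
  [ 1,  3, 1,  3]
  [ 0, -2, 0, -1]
J_3(1) ⊕ J_1(1)

The characteristic polynomial is
  det(x·I − A) = x^4 - 4*x^3 + 6*x^2 - 4*x + 1 = (x - 1)^4

Eigenvalues and multiplicities (the geometric multiplicity of λ is n − rank(A − λI), which equals the number of Jordan blocks for λ):
  λ = 1: algebraic multiplicity = 4, geometric multiplicity = 2

Determining the block sizes for each eigenvalue:
  λ = 1: with am = 4 and gm = 2, the partition is not yet determined (e.g. several partitions of 4 into 2 parts exist). Let N = A − (1)·I. Computing rank(N^1) = 2, rank(N^2) = 1, rank(N^3) = 0; the number of blocks of size ≥ j is rank(N^{j−1}) − rank(N^j), giving [2, 1, 1]. So we have 1 block(s) of size 3, 1 block(s) of size 1 → block sizes [3, 1]

Assembling the blocks gives a Jordan form
J =
  [1, 1, 0, 0]
  [0, 1, 1, 0]
  [0, 0, 1, 0]
  [0, 0, 0, 1]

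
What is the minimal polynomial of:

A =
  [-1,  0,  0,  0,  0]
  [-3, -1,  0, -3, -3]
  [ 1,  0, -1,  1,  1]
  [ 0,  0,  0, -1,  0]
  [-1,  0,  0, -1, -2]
x^2 + 3*x + 2

The characteristic polynomial is χ_A(x) = (x + 1)^4*(x + 2), so the eigenvalues are known. The minimal polynomial is
  m_A(x) = Π_λ (x − λ)^{k_λ}
where k_λ is the size of the *largest* Jordan block for λ (equivalently, the smallest k with (A − λI)^k v = 0 for every generalised eigenvector v of λ).

  λ = -2: largest Jordan block has size 1, contributing (x + 2)
  λ = -1: largest Jordan block has size 1, contributing (x + 1)

So m_A(x) = (x + 1)*(x + 2) = x^2 + 3*x + 2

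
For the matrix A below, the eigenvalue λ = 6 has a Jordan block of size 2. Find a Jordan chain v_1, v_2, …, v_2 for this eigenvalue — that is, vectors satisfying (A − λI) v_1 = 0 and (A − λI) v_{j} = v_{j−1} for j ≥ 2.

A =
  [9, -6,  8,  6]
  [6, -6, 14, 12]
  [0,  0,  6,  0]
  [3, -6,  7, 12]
A Jordan chain for λ = 6 of length 2:
v_1 = (-2, -2, 0, -1)ᵀ
v_2 = (2, 0, -1, 0)ᵀ

Let N = A − (6)·I. We want v_2 with N^2 v_2 = 0 but N^1 v_2 ≠ 0; then v_{j-1} := N · v_j for j = 2, …, 2.

Pick v_2 = (2, 0, -1, 0)ᵀ.
Then v_1 = N · v_2 = (-2, -2, 0, -1)ᵀ.

Sanity check: (A − (6)·I) v_1 = (0, 0, 0, 0)ᵀ = 0. ✓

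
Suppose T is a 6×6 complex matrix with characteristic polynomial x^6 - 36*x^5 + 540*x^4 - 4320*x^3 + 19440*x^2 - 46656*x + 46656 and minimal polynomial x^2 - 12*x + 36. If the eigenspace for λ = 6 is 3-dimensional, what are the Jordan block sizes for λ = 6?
Block sizes for λ = 6: [2, 2, 2]

Step 1 — from the characteristic polynomial, algebraic multiplicity of λ = 6 is 6. From dim ker(T − (6)·I) = 3, there are exactly 3 Jordan blocks for λ = 6.
Step 2 — from the minimal polynomial, the factor (x − 6)^2 tells us the largest block for λ = 6 has size 2.
Step 3 — with total size 6, 3 blocks, and largest block 2, the block sizes (in nonincreasing order) are [2, 2, 2].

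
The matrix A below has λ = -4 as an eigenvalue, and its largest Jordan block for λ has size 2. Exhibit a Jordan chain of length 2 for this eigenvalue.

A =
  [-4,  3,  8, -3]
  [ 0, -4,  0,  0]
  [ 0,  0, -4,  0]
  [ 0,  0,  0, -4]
A Jordan chain for λ = -4 of length 2:
v_1 = (3, 0, 0, 0)ᵀ
v_2 = (0, 1, 0, 0)ᵀ

Let N = A − (-4)·I. We want v_2 with N^2 v_2 = 0 but N^1 v_2 ≠ 0; then v_{j-1} := N · v_j for j = 2, …, 2.

Pick v_2 = (0, 1, 0, 0)ᵀ.
Then v_1 = N · v_2 = (3, 0, 0, 0)ᵀ.

Sanity check: (A − (-4)·I) v_1 = (0, 0, 0, 0)ᵀ = 0. ✓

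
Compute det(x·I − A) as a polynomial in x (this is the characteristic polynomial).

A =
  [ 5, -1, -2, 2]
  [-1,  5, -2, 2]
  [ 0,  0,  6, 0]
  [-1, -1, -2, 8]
x^4 - 24*x^3 + 216*x^2 - 864*x + 1296

Expanding det(x·I − A) (e.g. by cofactor expansion or by noting that A is similar to its Jordan form J, which has the same characteristic polynomial as A) gives
  χ_A(x) = x^4 - 24*x^3 + 216*x^2 - 864*x + 1296
which factors as (x - 6)^4. The eigenvalues (with algebraic multiplicities) are λ = 6 with multiplicity 4.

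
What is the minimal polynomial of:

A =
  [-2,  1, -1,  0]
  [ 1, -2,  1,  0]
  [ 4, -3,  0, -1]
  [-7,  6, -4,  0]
x^3 + 3*x^2 + 3*x + 1

The characteristic polynomial is χ_A(x) = (x + 1)^4, so the eigenvalues are known. The minimal polynomial is
  m_A(x) = Π_λ (x − λ)^{k_λ}
where k_λ is the size of the *largest* Jordan block for λ (equivalently, the smallest k with (A − λI)^k v = 0 for every generalised eigenvector v of λ).

  λ = -1: largest Jordan block has size 3, contributing (x + 1)^3

So m_A(x) = (x + 1)^3 = x^3 + 3*x^2 + 3*x + 1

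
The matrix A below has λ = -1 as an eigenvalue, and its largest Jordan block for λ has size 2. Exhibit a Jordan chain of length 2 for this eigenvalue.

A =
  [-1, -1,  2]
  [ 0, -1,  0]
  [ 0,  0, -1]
A Jordan chain for λ = -1 of length 2:
v_1 = (-1, 0, 0)ᵀ
v_2 = (0, 1, 0)ᵀ

Let N = A − (-1)·I. We want v_2 with N^2 v_2 = 0 but N^1 v_2 ≠ 0; then v_{j-1} := N · v_j for j = 2, …, 2.

Pick v_2 = (0, 1, 0)ᵀ.
Then v_1 = N · v_2 = (-1, 0, 0)ᵀ.

Sanity check: (A − (-1)·I) v_1 = (0, 0, 0)ᵀ = 0. ✓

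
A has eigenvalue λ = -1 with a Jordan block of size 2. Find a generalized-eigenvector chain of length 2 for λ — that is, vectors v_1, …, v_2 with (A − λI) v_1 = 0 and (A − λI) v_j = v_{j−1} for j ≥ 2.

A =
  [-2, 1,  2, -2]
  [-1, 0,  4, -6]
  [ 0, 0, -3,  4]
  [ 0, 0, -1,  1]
A Jordan chain for λ = -1 of length 2:
v_1 = (-1, -1, 0, 0)ᵀ
v_2 = (1, 0, 0, 0)ᵀ

Let N = A − (-1)·I. We want v_2 with N^2 v_2 = 0 but N^1 v_2 ≠ 0; then v_{j-1} := N · v_j for j = 2, …, 2.

Pick v_2 = (1, 0, 0, 0)ᵀ.
Then v_1 = N · v_2 = (-1, -1, 0, 0)ᵀ.

Sanity check: (A − (-1)·I) v_1 = (0, 0, 0, 0)ᵀ = 0. ✓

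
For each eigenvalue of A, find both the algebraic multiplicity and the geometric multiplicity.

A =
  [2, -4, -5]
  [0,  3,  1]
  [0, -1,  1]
λ = 2: alg = 3, geom = 1

Step 1 — factor the characteristic polynomial to read off the algebraic multiplicities:
  χ_A(x) = (x - 2)^3

Step 2 — compute geometric multiplicities via the rank-nullity identity g(λ) = n − rank(A − λI):
  rank(A − (2)·I) = 2, so dim ker(A − (2)·I) = n − 2 = 1

Summary:
  λ = 2: algebraic multiplicity = 3, geometric multiplicity = 1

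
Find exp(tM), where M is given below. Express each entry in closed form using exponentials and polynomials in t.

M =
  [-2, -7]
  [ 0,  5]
e^{tM} =
  [exp(-2*t), -exp(5*t) + exp(-2*t)]
  [0, exp(5*t)]

Strategy: write M = P · J · P⁻¹ where J is a Jordan canonical form, so e^{tM} = P · e^{tJ} · P⁻¹, and e^{tJ} can be computed block-by-block.

M has Jordan form
J =
  [-2, 0]
  [ 0, 5]
(up to reordering of blocks).

Per-block formulas:
  For a 1×1 block at λ = 5: exp(t · [5]) = [e^(5t)].
  For a 1×1 block at λ = -2: exp(t · [-2]) = [e^(-2t)].

After assembling e^{tJ} and conjugating by P, we get:

e^{tM} =
  [exp(-2*t), -exp(5*t) + exp(-2*t)]
  [0, exp(5*t)]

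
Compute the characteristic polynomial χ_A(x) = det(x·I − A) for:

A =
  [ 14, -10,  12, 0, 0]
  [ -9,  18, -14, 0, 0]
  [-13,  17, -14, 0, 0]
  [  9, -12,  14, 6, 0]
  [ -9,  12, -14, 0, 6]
x^5 - 30*x^4 + 360*x^3 - 2160*x^2 + 6480*x - 7776

Expanding det(x·I − A) (e.g. by cofactor expansion or by noting that A is similar to its Jordan form J, which has the same characteristic polynomial as A) gives
  χ_A(x) = x^5 - 30*x^4 + 360*x^3 - 2160*x^2 + 6480*x - 7776
which factors as (x - 6)^5. The eigenvalues (with algebraic multiplicities) are λ = 6 with multiplicity 5.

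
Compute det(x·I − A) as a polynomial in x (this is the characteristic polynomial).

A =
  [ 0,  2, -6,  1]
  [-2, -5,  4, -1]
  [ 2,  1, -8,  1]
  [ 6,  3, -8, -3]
x^4 + 16*x^3 + 96*x^2 + 256*x + 256

Expanding det(x·I − A) (e.g. by cofactor expansion or by noting that A is similar to its Jordan form J, which has the same characteristic polynomial as A) gives
  χ_A(x) = x^4 + 16*x^3 + 96*x^2 + 256*x + 256
which factors as (x + 4)^4. The eigenvalues (with algebraic multiplicities) are λ = -4 with multiplicity 4.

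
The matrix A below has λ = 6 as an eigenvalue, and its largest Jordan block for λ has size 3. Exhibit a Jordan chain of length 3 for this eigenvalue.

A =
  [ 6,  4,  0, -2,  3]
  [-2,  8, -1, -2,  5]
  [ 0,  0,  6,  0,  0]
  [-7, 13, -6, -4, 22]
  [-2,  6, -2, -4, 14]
A Jordan chain for λ = 6 of length 3:
v_1 = (2, 0, 0, 3, 2)ᵀ
v_2 = (0, -1, 0, -6, -2)ᵀ
v_3 = (0, 0, 1, 0, 0)ᵀ

Let N = A − (6)·I. We want v_3 with N^3 v_3 = 0 but N^2 v_3 ≠ 0; then v_{j-1} := N · v_j for j = 3, …, 2.

Pick v_3 = (0, 0, 1, 0, 0)ᵀ.
Then v_2 = N · v_3 = (0, -1, 0, -6, -2)ᵀ.
Then v_1 = N · v_2 = (2, 0, 0, 3, 2)ᵀ.

Sanity check: (A − (6)·I) v_1 = (0, 0, 0, 0, 0)ᵀ = 0. ✓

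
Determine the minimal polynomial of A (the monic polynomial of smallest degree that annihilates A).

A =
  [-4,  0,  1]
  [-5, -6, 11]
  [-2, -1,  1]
x^3 + 9*x^2 + 27*x + 27

The characteristic polynomial is χ_A(x) = (x + 3)^3, so the eigenvalues are known. The minimal polynomial is
  m_A(x) = Π_λ (x − λ)^{k_λ}
where k_λ is the size of the *largest* Jordan block for λ (equivalently, the smallest k with (A − λI)^k v = 0 for every generalised eigenvector v of λ).

  λ = -3: largest Jordan block has size 3, contributing (x + 3)^3

So m_A(x) = (x + 3)^3 = x^3 + 9*x^2 + 27*x + 27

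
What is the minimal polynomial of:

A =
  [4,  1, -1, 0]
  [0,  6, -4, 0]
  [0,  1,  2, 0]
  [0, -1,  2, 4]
x^3 - 12*x^2 + 48*x - 64

The characteristic polynomial is χ_A(x) = (x - 4)^4, so the eigenvalues are known. The minimal polynomial is
  m_A(x) = Π_λ (x − λ)^{k_λ}
where k_λ is the size of the *largest* Jordan block for λ (equivalently, the smallest k with (A − λI)^k v = 0 for every generalised eigenvector v of λ).

  λ = 4: largest Jordan block has size 3, contributing (x − 4)^3

So m_A(x) = (x - 4)^3 = x^3 - 12*x^2 + 48*x - 64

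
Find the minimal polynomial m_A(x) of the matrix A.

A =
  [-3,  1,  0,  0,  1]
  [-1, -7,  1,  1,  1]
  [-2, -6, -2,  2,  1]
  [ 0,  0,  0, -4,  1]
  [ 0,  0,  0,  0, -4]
x^3 + 12*x^2 + 48*x + 64

The characteristic polynomial is χ_A(x) = (x + 4)^5, so the eigenvalues are known. The minimal polynomial is
  m_A(x) = Π_λ (x − λ)^{k_λ}
where k_λ is the size of the *largest* Jordan block for λ (equivalently, the smallest k with (A − λI)^k v = 0 for every generalised eigenvector v of λ).

  λ = -4: largest Jordan block has size 3, contributing (x + 4)^3

So m_A(x) = (x + 4)^3 = x^3 + 12*x^2 + 48*x + 64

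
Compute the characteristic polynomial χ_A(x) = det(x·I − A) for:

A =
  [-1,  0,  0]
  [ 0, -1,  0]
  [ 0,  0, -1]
x^3 + 3*x^2 + 3*x + 1

Expanding det(x·I − A) (e.g. by cofactor expansion or by noting that A is similar to its Jordan form J, which has the same characteristic polynomial as A) gives
  χ_A(x) = x^3 + 3*x^2 + 3*x + 1
which factors as (x + 1)^3. The eigenvalues (with algebraic multiplicities) are λ = -1 with multiplicity 3.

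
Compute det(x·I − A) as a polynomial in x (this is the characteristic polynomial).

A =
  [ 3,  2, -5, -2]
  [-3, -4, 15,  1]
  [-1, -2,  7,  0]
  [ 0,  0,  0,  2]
x^4 - 8*x^3 + 24*x^2 - 32*x + 16

Expanding det(x·I − A) (e.g. by cofactor expansion or by noting that A is similar to its Jordan form J, which has the same characteristic polynomial as A) gives
  χ_A(x) = x^4 - 8*x^3 + 24*x^2 - 32*x + 16
which factors as (x - 2)^4. The eigenvalues (with algebraic multiplicities) are λ = 2 with multiplicity 4.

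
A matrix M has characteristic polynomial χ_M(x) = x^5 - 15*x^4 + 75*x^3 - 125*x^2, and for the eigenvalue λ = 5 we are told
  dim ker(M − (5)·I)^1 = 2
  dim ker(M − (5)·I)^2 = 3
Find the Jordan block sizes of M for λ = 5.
Block sizes for λ = 5: [2, 1]

From the dimensions of kernels of powers, the number of Jordan blocks of size at least j is d_j − d_{j−1} where d_j = dim ker(N^j) (with d_0 = 0). Computing the differences gives [2, 1].
The number of blocks of size exactly k is (#blocks of size ≥ k) − (#blocks of size ≥ k + 1), so the partition is: 1 block(s) of size 1, 1 block(s) of size 2.
In nonincreasing order the block sizes are [2, 1].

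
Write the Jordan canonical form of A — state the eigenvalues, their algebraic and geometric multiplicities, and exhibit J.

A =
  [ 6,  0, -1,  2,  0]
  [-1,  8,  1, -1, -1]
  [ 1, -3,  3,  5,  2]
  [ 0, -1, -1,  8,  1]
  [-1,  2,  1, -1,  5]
J_3(6) ⊕ J_2(6)

The characteristic polynomial is
  det(x·I − A) = x^5 - 30*x^4 + 360*x^3 - 2160*x^2 + 6480*x - 7776 = (x - 6)^5

Eigenvalues and multiplicities (the geometric multiplicity of λ is n − rank(A − λI), which equals the number of Jordan blocks for λ):
  λ = 6: algebraic multiplicity = 5, geometric multiplicity = 2

Determining the block sizes for each eigenvalue:
  λ = 6: with am = 5 and gm = 2, the partition is not yet determined (e.g. several partitions of 5 into 2 parts exist). Let N = A − (6)·I. Computing rank(N^1) = 3, rank(N^2) = 1, rank(N^3) = 0; the number of blocks of size ≥ j is rank(N^{j−1}) − rank(N^j), giving [2, 2, 1]. So we have 1 block(s) of size 3, 1 block(s) of size 2 → block sizes [3, 2]

Assembling the blocks gives a Jordan form
J =
  [6, 1, 0, 0, 0]
  [0, 6, 1, 0, 0]
  [0, 0, 6, 0, 0]
  [0, 0, 0, 6, 1]
  [0, 0, 0, 0, 6]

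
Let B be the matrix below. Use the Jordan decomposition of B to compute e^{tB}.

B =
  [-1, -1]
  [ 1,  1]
e^{tB} =
  [1 - t, -t]
  [t, t + 1]

Strategy: write B = P · J · P⁻¹ where J is a Jordan canonical form, so e^{tB} = P · e^{tJ} · P⁻¹, and e^{tJ} can be computed block-by-block.

B has Jordan form
J =
  [0, 1]
  [0, 0]
(up to reordering of blocks).

Per-block formulas:
  For a 2×2 Jordan block J_2(0): exp(t · J_2(0)) = e^(0t)·(I + t·N), where N is the 2×2 nilpotent shift.

After assembling e^{tJ} and conjugating by P, we get:

e^{tB} =
  [1 - t, -t]
  [t, t + 1]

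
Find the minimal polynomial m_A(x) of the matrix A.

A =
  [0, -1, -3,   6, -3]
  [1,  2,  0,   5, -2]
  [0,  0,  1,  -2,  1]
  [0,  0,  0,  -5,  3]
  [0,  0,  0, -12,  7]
x^3 - 3*x^2 + 3*x - 1

The characteristic polynomial is χ_A(x) = (x - 1)^5, so the eigenvalues are known. The minimal polynomial is
  m_A(x) = Π_λ (x − λ)^{k_λ}
where k_λ is the size of the *largest* Jordan block for λ (equivalently, the smallest k with (A − λI)^k v = 0 for every generalised eigenvector v of λ).

  λ = 1: largest Jordan block has size 3, contributing (x − 1)^3

So m_A(x) = (x - 1)^3 = x^3 - 3*x^2 + 3*x - 1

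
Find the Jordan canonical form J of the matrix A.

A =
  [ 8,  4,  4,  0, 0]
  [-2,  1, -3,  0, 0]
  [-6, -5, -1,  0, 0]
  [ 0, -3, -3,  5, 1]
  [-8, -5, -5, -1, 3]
J_1(0) ⊕ J_2(4) ⊕ J_2(4)

The characteristic polynomial is
  det(x·I − A) = x^5 - 16*x^4 + 96*x^3 - 256*x^2 + 256*x = x*(x - 4)^4

Eigenvalues and multiplicities (the geometric multiplicity of λ is n − rank(A − λI), which equals the number of Jordan blocks for λ):
  λ = 0: algebraic multiplicity = 1, geometric multiplicity = 1
  λ = 4: algebraic multiplicity = 4, geometric multiplicity = 2

Determining the block sizes for each eigenvalue:
  λ = 0: one block (gm = 1), so the single block has size am = 1 → block sizes [1]
  λ = 4: with am = 4 and gm = 2, the partition is not yet determined (e.g. several partitions of 4 into 2 parts exist). Let N = A − (4)·I. Computing rank(N^1) = 3, rank(N^2) = 1; the number of blocks of size ≥ j is rank(N^{j−1}) − rank(N^j), giving [2, 2]. So we have 2 block(s) of size 2 → block sizes [2, 2]

Assembling the blocks gives a Jordan form
J =
  [0, 0, 0, 0, 0]
  [0, 4, 1, 0, 0]
  [0, 0, 4, 0, 0]
  [0, 0, 0, 4, 1]
  [0, 0, 0, 0, 4]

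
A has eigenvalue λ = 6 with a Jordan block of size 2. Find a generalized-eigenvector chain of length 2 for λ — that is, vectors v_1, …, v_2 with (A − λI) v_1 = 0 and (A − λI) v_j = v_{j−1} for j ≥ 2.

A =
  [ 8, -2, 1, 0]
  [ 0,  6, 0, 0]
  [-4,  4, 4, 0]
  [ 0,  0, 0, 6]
A Jordan chain for λ = 6 of length 2:
v_1 = (2, 0, -4, 0)ᵀ
v_2 = (1, 0, 0, 0)ᵀ

Let N = A − (6)·I. We want v_2 with N^2 v_2 = 0 but N^1 v_2 ≠ 0; then v_{j-1} := N · v_j for j = 2, …, 2.

Pick v_2 = (1, 0, 0, 0)ᵀ.
Then v_1 = N · v_2 = (2, 0, -4, 0)ᵀ.

Sanity check: (A − (6)·I) v_1 = (0, 0, 0, 0)ᵀ = 0. ✓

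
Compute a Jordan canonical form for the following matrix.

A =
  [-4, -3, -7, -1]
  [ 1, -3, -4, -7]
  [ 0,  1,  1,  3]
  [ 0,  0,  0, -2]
J_3(-2) ⊕ J_1(-2)

The characteristic polynomial is
  det(x·I − A) = x^4 + 8*x^3 + 24*x^2 + 32*x + 16 = (x + 2)^4

Eigenvalues and multiplicities (the geometric multiplicity of λ is n − rank(A − λI), which equals the number of Jordan blocks for λ):
  λ = -2: algebraic multiplicity = 4, geometric multiplicity = 2

Determining the block sizes for each eigenvalue:
  λ = -2: with am = 4 and gm = 2, the partition is not yet determined (e.g. several partitions of 4 into 2 parts exist). Let N = A − (-2)·I. Computing rank(N^1) = 2, rank(N^2) = 1, rank(N^3) = 0; the number of blocks of size ≥ j is rank(N^{j−1}) − rank(N^j), giving [2, 1, 1]. So we have 1 block(s) of size 3, 1 block(s) of size 1 → block sizes [3, 1]

Assembling the blocks gives a Jordan form
J =
  [-2,  1,  0,  0]
  [ 0, -2,  1,  0]
  [ 0,  0, -2,  0]
  [ 0,  0,  0, -2]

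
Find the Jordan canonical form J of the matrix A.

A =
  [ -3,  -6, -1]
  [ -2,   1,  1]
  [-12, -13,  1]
J_1(-5) ⊕ J_2(2)

The characteristic polynomial is
  det(x·I − A) = x^3 + x^2 - 16*x + 20 = (x - 2)^2*(x + 5)

Eigenvalues and multiplicities (the geometric multiplicity of λ is n − rank(A − λI), which equals the number of Jordan blocks for λ):
  λ = -5: algebraic multiplicity = 1, geometric multiplicity = 1
  λ = 2: algebraic multiplicity = 2, geometric multiplicity = 1

Determining the block sizes for each eigenvalue:
  λ = -5: one block (gm = 1), so the single block has size am = 1 → block sizes [1]
  λ = 2: one block (gm = 1), so the single block has size am = 2 → block sizes [2]

Assembling the blocks gives a Jordan form
J =
  [-5, 0, 0]
  [ 0, 2, 1]
  [ 0, 0, 2]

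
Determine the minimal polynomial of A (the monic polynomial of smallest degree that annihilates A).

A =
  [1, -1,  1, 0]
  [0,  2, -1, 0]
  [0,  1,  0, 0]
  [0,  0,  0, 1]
x^2 - 2*x + 1

The characteristic polynomial is χ_A(x) = (x - 1)^4, so the eigenvalues are known. The minimal polynomial is
  m_A(x) = Π_λ (x − λ)^{k_λ}
where k_λ is the size of the *largest* Jordan block for λ (equivalently, the smallest k with (A − λI)^k v = 0 for every generalised eigenvector v of λ).

  λ = 1: largest Jordan block has size 2, contributing (x − 1)^2

So m_A(x) = (x - 1)^2 = x^2 - 2*x + 1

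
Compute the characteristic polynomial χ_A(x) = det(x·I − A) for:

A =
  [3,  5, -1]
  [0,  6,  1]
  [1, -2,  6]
x^3 - 15*x^2 + 75*x - 125

Expanding det(x·I − A) (e.g. by cofactor expansion or by noting that A is similar to its Jordan form J, which has the same characteristic polynomial as A) gives
  χ_A(x) = x^3 - 15*x^2 + 75*x - 125
which factors as (x - 5)^3. The eigenvalues (with algebraic multiplicities) are λ = 5 with multiplicity 3.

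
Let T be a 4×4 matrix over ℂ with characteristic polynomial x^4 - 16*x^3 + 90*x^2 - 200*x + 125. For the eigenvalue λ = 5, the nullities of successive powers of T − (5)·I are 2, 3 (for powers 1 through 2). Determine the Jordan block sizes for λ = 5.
Block sizes for λ = 5: [2, 1]

From the dimensions of kernels of powers, the number of Jordan blocks of size at least j is d_j − d_{j−1} where d_j = dim ker(N^j) (with d_0 = 0). Computing the differences gives [2, 1].
The number of blocks of size exactly k is (#blocks of size ≥ k) − (#blocks of size ≥ k + 1), so the partition is: 1 block(s) of size 1, 1 block(s) of size 2.
In nonincreasing order the block sizes are [2, 1].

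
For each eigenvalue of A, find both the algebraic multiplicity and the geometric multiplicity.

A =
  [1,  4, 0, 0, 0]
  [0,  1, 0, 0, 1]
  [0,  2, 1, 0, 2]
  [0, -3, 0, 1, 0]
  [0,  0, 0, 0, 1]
λ = 1: alg = 5, geom = 3

Step 1 — factor the characteristic polynomial to read off the algebraic multiplicities:
  χ_A(x) = (x - 1)^5

Step 2 — compute geometric multiplicities via the rank-nullity identity g(λ) = n − rank(A − λI):
  rank(A − (1)·I) = 2, so dim ker(A − (1)·I) = n − 2 = 3

Summary:
  λ = 1: algebraic multiplicity = 5, geometric multiplicity = 3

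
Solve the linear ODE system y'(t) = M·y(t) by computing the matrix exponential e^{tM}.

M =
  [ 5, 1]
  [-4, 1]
e^{tM} =
  [2*t*exp(3*t) + exp(3*t), t*exp(3*t)]
  [-4*t*exp(3*t), -2*t*exp(3*t) + exp(3*t)]

Strategy: write M = P · J · P⁻¹ where J is a Jordan canonical form, so e^{tM} = P · e^{tJ} · P⁻¹, and e^{tJ} can be computed block-by-block.

M has Jordan form
J =
  [3, 1]
  [0, 3]
(up to reordering of blocks).

Per-block formulas:
  For a 2×2 Jordan block J_2(3): exp(t · J_2(3)) = e^(3t)·(I + t·N), where N is the 2×2 nilpotent shift.

After assembling e^{tJ} and conjugating by P, we get:

e^{tM} =
  [2*t*exp(3*t) + exp(3*t), t*exp(3*t)]
  [-4*t*exp(3*t), -2*t*exp(3*t) + exp(3*t)]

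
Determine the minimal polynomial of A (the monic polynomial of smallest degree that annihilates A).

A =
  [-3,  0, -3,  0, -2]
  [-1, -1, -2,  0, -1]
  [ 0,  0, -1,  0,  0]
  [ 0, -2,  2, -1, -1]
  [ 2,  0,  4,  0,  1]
x^3 + 3*x^2 + 3*x + 1

The characteristic polynomial is χ_A(x) = (x + 1)^5, so the eigenvalues are known. The minimal polynomial is
  m_A(x) = Π_λ (x − λ)^{k_λ}
where k_λ is the size of the *largest* Jordan block for λ (equivalently, the smallest k with (A − λI)^k v = 0 for every generalised eigenvector v of λ).

  λ = -1: largest Jordan block has size 3, contributing (x + 1)^3

So m_A(x) = (x + 1)^3 = x^3 + 3*x^2 + 3*x + 1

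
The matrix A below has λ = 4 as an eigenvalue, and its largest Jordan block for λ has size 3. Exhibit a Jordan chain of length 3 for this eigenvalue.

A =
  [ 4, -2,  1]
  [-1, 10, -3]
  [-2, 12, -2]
A Jordan chain for λ = 4 of length 3:
v_1 = (0, 2, 4)ᵀ
v_2 = (-2, 6, 12)ᵀ
v_3 = (0, 1, 0)ᵀ

Let N = A − (4)·I. We want v_3 with N^3 v_3 = 0 but N^2 v_3 ≠ 0; then v_{j-1} := N · v_j for j = 3, …, 2.

Pick v_3 = (0, 1, 0)ᵀ.
Then v_2 = N · v_3 = (-2, 6, 12)ᵀ.
Then v_1 = N · v_2 = (0, 2, 4)ᵀ.

Sanity check: (A − (4)·I) v_1 = (0, 0, 0)ᵀ = 0. ✓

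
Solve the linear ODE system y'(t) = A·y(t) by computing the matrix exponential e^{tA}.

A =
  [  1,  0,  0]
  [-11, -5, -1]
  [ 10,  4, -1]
e^{tA} =
  [exp(t), 0, 0]
  [-3*t*exp(-3*t) - 2*exp(t) + 2*exp(-3*t), -2*t*exp(-3*t) + exp(-3*t), -t*exp(-3*t)]
  [6*t*exp(-3*t) + exp(t) - exp(-3*t), 4*t*exp(-3*t), 2*t*exp(-3*t) + exp(-3*t)]

Strategy: write A = P · J · P⁻¹ where J is a Jordan canonical form, so e^{tA} = P · e^{tJ} · P⁻¹, and e^{tJ} can be computed block-by-block.

A has Jordan form
J =
  [-3,  1, 0]
  [ 0, -3, 0]
  [ 0,  0, 1]
(up to reordering of blocks).

Per-block formulas:
  For a 1×1 block at λ = 1: exp(t · [1]) = [e^(1t)].
  For a 2×2 Jordan block J_2(-3): exp(t · J_2(-3)) = e^(-3t)·(I + t·N), where N is the 2×2 nilpotent shift.

After assembling e^{tJ} and conjugating by P, we get:

e^{tA} =
  [exp(t), 0, 0]
  [-3*t*exp(-3*t) - 2*exp(t) + 2*exp(-3*t), -2*t*exp(-3*t) + exp(-3*t), -t*exp(-3*t)]
  [6*t*exp(-3*t) + exp(t) - exp(-3*t), 4*t*exp(-3*t), 2*t*exp(-3*t) + exp(-3*t)]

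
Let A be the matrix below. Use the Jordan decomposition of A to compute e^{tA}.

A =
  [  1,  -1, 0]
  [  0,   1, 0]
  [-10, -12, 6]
e^{tA} =
  [exp(t), -t*exp(t), 0]
  [0, exp(t), 0]
  [-2*exp(6*t) + 2*exp(t), -2*t*exp(t) - 2*exp(6*t) + 2*exp(t), exp(6*t)]

Strategy: write A = P · J · P⁻¹ where J is a Jordan canonical form, so e^{tA} = P · e^{tJ} · P⁻¹, and e^{tJ} can be computed block-by-block.

A has Jordan form
J =
  [1, 1, 0]
  [0, 1, 0]
  [0, 0, 6]
(up to reordering of blocks).

Per-block formulas:
  For a 2×2 Jordan block J_2(1): exp(t · J_2(1)) = e^(1t)·(I + t·N), where N is the 2×2 nilpotent shift.
  For a 1×1 block at λ = 6: exp(t · [6]) = [e^(6t)].

After assembling e^{tJ} and conjugating by P, we get:

e^{tA} =
  [exp(t), -t*exp(t), 0]
  [0, exp(t), 0]
  [-2*exp(6*t) + 2*exp(t), -2*t*exp(t) - 2*exp(6*t) + 2*exp(t), exp(6*t)]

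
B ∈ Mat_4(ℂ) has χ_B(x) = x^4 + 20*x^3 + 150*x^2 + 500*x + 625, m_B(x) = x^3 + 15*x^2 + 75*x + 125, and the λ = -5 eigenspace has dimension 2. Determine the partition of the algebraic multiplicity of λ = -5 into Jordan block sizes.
Block sizes for λ = -5: [3, 1]

Step 1 — from the characteristic polynomial, algebraic multiplicity of λ = -5 is 4. From dim ker(B − (-5)·I) = 2, there are exactly 2 Jordan blocks for λ = -5.
Step 2 — from the minimal polynomial, the factor (x + 5)^3 tells us the largest block for λ = -5 has size 3.
Step 3 — with total size 4, 2 blocks, and largest block 3, the block sizes (in nonincreasing order) are [3, 1].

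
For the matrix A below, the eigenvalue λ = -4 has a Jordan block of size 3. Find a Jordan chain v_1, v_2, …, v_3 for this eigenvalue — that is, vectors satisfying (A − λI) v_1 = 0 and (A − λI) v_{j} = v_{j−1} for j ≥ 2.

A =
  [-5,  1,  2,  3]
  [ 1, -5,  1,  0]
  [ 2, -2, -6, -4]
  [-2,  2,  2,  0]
A Jordan chain for λ = -4 of length 3:
v_1 = (1, -1, -2, 2)ᵀ
v_2 = (2, 1, -2, 2)ᵀ
v_3 = (0, 0, 1, 0)ᵀ

Let N = A − (-4)·I. We want v_3 with N^3 v_3 = 0 but N^2 v_3 ≠ 0; then v_{j-1} := N · v_j for j = 3, …, 2.

Pick v_3 = (0, 0, 1, 0)ᵀ.
Then v_2 = N · v_3 = (2, 1, -2, 2)ᵀ.
Then v_1 = N · v_2 = (1, -1, -2, 2)ᵀ.

Sanity check: (A − (-4)·I) v_1 = (0, 0, 0, 0)ᵀ = 0. ✓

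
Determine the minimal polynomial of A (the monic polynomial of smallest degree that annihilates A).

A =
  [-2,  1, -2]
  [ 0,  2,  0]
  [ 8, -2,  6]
x^2 - 4*x + 4

The characteristic polynomial is χ_A(x) = (x - 2)^3, so the eigenvalues are known. The minimal polynomial is
  m_A(x) = Π_λ (x − λ)^{k_λ}
where k_λ is the size of the *largest* Jordan block for λ (equivalently, the smallest k with (A − λI)^k v = 0 for every generalised eigenvector v of λ).

  λ = 2: largest Jordan block has size 2, contributing (x − 2)^2

So m_A(x) = (x - 2)^2 = x^2 - 4*x + 4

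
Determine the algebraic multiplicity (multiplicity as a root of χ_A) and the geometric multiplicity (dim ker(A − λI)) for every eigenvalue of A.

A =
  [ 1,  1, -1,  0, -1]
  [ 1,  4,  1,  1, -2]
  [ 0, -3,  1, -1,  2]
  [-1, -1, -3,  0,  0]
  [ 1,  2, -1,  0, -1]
λ = 1: alg = 5, geom = 2

Step 1 — factor the characteristic polynomial to read off the algebraic multiplicities:
  χ_A(x) = (x - 1)^5

Step 2 — compute geometric multiplicities via the rank-nullity identity g(λ) = n − rank(A − λI):
  rank(A − (1)·I) = 3, so dim ker(A − (1)·I) = n − 3 = 2

Summary:
  λ = 1: algebraic multiplicity = 5, geometric multiplicity = 2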